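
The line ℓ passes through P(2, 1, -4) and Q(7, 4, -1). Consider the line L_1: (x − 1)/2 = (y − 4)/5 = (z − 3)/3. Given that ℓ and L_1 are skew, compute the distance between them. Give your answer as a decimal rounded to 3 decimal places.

A direction vector for ℓ is Q − P = (5, 3, 3).
L_1 has direction (2, 5, 3) through (1, 4, 3).
Common perpendicular direction n = (5, 3, 3) × (2, 5, 3) = (-6, -9, 19).
With w = (1, 4, 3) − (2, 1, -4) = (-1, 3, 7), w · n = 112.
Distance = |w · n| / |n| = |112| / √478 ≈ 5.123.

5.123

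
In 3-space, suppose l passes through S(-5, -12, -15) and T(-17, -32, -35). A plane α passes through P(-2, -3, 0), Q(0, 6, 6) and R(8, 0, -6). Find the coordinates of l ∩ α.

A direction vector for l is T − S = (-12, -20, -20).
PQ = (2, 9, 6), PR = (10, 3, -6); a normal to α is PQ × PR = (-72, 72, -84).
Using P: α has equation -72x + 72y - 84z = -72.
Substitute r = (-5, -12, -15) + t(-12, -20, -20) into the plane: 756 + 1104t = -72, so t = -3/4.
Intersection: (-5, -12, -15) + (-3/4)·(-12, -20, -20) = (4, 3, 0).

(4, 3, 0)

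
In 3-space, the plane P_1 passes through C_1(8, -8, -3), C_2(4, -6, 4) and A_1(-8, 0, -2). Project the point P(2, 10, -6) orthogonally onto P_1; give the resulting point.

(-4, -2, -6)

C_1C_2 = (-4, 2, 7), C_1A_1 = (-16, 8, 1); a normal to P_1 is C_1C_2 × C_1A_1 = (-54, -108, 0).
Using C_1: P_1 has equation -54x - 108y = 432.
Foot = P − λn with λ = (n·P − d)/|n|² = (-1188 − 432)/14580 = -1/9.
Foot = (2, 10, -6) − (-1/9)·(-54, -108, 0) = (-4, -2, -6).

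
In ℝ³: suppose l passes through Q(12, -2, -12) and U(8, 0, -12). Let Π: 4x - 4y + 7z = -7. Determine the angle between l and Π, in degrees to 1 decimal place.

A direction vector for l is U − Q = (-4, 2, 0).
sin θ = |n·v| / (|n||v|) = |-24| / (√81 · √20) = 0.59628.
θ ≈ 36.6°.

36.6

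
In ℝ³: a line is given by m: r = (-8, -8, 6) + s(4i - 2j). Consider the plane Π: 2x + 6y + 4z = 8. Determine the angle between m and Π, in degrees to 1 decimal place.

sin θ = |n·v| / (|n||v|) = |-4| / (√56 · √20) = 0.11952.
θ ≈ 6.9°.

6.9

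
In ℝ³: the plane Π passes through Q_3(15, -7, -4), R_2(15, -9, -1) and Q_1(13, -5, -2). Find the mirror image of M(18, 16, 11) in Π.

(-12, -2, -1)

Q_3R_2 = (0, -2, 3), Q_3Q_1 = (-2, 2, 2); a normal to Π is Q_3R_2 × Q_3Q_1 = (-10, -6, -4).
Using Q_3: Π has equation -10x - 6y - 4z = -92.
λ = (n·M − d)/|n|² = (-320 − (-92))/152 = -3/2.
Reflection = M − 2λn = (18, 16, 11) − (-3)·(-10, -6, -4) = (-12, -2, -1).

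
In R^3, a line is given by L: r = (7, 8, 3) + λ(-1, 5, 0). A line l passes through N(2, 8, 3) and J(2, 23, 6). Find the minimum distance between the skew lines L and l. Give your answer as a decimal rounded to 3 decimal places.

A direction vector for l is J − N = (0, 15, 3).
Common perpendicular direction n = (-1, 5, 0) × (0, 15, 3) = (15, 3, -15).
With w = (2, 8, 3) − (7, 8, 3) = (-5, 0, 0), w · n = -75.
Distance = |w · n| / |n| = |-75| / √459 ≈ 3.501.

3.501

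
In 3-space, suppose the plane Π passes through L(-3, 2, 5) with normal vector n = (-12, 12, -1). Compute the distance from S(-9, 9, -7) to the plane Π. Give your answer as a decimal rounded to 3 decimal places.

9.882

Π: n·r = n·L gives -12x + 12y - z = 55.
n·S − d = (-12)·(-9) + (12)·(9) + (-1)·(-7) − 55 = 168; |n| = √289.
Distance = |168| / √289 = 168/√289 ≈ 9.882.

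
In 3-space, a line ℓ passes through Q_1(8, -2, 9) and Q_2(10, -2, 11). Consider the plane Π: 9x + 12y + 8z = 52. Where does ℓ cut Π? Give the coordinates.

A direction vector for ℓ is Q_2 − Q_1 = (2, 0, 2).
Substitute r = (8, -2, 9) + t(2, 0, 2) into the plane: 120 + 34t = 52, so t = -2.
Intersection: (8, -2, 9) + (-2)·(2, 0, 2) = (4, -2, 5).

(4, -2, 5)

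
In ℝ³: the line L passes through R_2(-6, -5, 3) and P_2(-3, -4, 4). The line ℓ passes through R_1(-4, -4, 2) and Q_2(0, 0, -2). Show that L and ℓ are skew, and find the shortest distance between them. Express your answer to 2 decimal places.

0.41

A direction vector for L is P_2 − R_2 = (3, 1, 1).
A direction vector for ℓ is Q_2 − R_1 = (4, 4, -4).
Common perpendicular direction n = (3, 1, 1) × (4, 4, -4) = (-8, 16, 8).
With w = (-4, -4, 2) − (-6, -5, 3) = (2, 1, -1), w · n = -8.
Since n ≠ 0 the lines are not parallel, and w · n = -8 ≠ 0 so they do not intersect; hence they are skew.
Distance = |w · n| / |n| = |-8| / √384 ≈ 0.41.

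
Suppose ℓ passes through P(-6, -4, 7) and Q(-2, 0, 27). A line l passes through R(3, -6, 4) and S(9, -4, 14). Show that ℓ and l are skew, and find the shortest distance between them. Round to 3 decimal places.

A direction vector for ℓ is Q − P = (4, 4, 20).
A direction vector for l is S − R = (6, 2, 10).
Common perpendicular direction n = (4, 4, 20) × (6, 2, 10) = (0, 80, -16).
With w = (3, -6, 4) − (-6, -4, 7) = (9, -2, -3), w · n = -112.
Since n ≠ 0 the lines are not parallel, and w · n = -112 ≠ 0 so they do not intersect; hence they are skew.
Distance = |w · n| / |n| = |-112| / √6656 ≈ 1.373.

1.373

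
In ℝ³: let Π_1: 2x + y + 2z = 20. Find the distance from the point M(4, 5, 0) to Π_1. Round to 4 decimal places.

2.3333

n·M − d = (2)·(4) + (1)·(5) + (2)·(0) − 20 = -7; |n| = √9.
Distance = |-7| / √9 = 7/√9 ≈ 2.3333.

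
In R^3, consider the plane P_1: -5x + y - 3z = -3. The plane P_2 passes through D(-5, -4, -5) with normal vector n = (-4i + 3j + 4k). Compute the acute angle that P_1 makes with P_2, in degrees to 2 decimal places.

P_2: n·r = n·D gives -4x + 3y + 4z = -12.
cos θ = |n₁·n₂| / (|n₁||n₂|) = |11| / (√35 · √41).
θ = arccos(0.29038) ≈ 73.12°.

73.12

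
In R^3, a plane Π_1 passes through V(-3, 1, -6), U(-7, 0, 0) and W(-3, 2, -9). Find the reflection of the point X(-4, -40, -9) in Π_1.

(14, 32, 15)

VU = (-4, -1, 6), VW = (0, 1, -3); a normal to Π_1 is VU × VW = (-3, -12, -4).
Using V: Π_1 has equation -3x - 12y - 4z = 21.
λ = (n·X − d)/|n|² = (528 − 21)/169 = 3.
Reflection = X − 2λn = (-4, -40, -9) − 6·(-3, -12, -4) = (14, 32, 15).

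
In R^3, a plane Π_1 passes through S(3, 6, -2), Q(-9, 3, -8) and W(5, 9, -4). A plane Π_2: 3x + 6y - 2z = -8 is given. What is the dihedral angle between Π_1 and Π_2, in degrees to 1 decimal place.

76.8

SQ = (-12, -3, -6), SW = (2, 3, -2); a normal to Π_1 is SQ × SW = (24, -36, -30).
Using S: Π_1 has equation 24x - 36y - 30z = -84.
cos θ = |n₁·n₂| / (|n₁||n₂|) = |-84| / (√2772 · √49).
θ = arccos(0.22792) ≈ 76.8°.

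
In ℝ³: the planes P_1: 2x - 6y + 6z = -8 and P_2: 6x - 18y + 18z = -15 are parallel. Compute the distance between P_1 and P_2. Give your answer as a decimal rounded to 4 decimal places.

Rescale P_2 by 1/3: 2x - 6y + 6z = -5. Then distance = |-8 − (-5)| / √76 ≈ 0.3441.

0.3441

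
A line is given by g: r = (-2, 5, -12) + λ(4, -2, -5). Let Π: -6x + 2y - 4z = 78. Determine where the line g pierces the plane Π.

(-6, 7, -7)

Substitute r = (-2, 5, -12) + t(4, -2, -5) into the plane: 70 + (-8)t = 78, so t = -1.
Intersection: (-2, 5, -12) + (-1)·(4, -2, -5) = (-6, 7, -7).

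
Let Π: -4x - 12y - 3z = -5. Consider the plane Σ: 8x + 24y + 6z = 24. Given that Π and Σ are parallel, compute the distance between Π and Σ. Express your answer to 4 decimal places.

0.5385

Rescale Σ by 1/(-2): -4x - 12y - 3z = -12. Then distance = |-5 − (-12)| / √169 ≈ 0.5385.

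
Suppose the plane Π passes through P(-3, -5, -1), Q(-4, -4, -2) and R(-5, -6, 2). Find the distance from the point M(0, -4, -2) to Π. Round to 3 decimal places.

1.298

PQ = (-1, 1, -1), PR = (-2, -1, 3); a normal to Π is PQ × PR = (2, 5, 3).
Using P: Π has equation 2x + 5y + 3z = -34.
n·M − d = (2)·(0) + (5)·(-4) + (3)·(-2) − (-34) = 8; |n| = √38.
Distance = |8| / √38 = 8/√38 ≈ 1.298.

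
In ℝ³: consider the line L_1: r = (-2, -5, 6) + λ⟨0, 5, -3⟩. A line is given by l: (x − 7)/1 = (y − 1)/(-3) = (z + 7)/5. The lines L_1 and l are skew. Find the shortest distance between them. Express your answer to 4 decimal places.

l has direction (1, -3, 5) through (7, 1, -7).
Common perpendicular direction n = (0, 5, -3) × (1, -3, 5) = (16, -3, -5).
With w = (7, 1, -7) − (-2, -5, 6) = (9, 6, -13), w · n = 191.
Distance = |w · n| / |n| = |191| / √290 ≈ 11.2159.

11.2159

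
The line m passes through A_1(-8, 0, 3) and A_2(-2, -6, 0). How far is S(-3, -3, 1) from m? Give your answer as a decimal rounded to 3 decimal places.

1.414

A direction vector for m is A_2 − A_1 = (6, -6, -3).
Taking (-8, 0, 3) on m with direction v = (6, -6, -3): w = S − (-8, 0, 3) = (5, -3, -2), and w × v = (-3, 3, -12).
Distance = |w × v| / |v| = √162 / √81 ≈ 1.414.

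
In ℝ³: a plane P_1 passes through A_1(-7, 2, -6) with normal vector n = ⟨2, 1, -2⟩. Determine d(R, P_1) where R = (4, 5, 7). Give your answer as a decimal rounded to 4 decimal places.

P_1: n·r = n·A_1 gives 2x + y - 2z = 0.
n·R − d = (2)·(4) + (1)·(5) + (-2)·(7) − 0 = -1; |n| = √9.
Distance = |-1| / √9 = 1/√9 ≈ 0.3333.

0.3333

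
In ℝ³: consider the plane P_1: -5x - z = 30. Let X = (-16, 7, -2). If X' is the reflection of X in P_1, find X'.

(4, 7, 2)

λ = (n·X − d)/|n|² = (82 − 30)/26 = 2.
Reflection = X − 2λn = (-16, 7, -2) − 4·(-5, 0, -1) = (4, 7, 2).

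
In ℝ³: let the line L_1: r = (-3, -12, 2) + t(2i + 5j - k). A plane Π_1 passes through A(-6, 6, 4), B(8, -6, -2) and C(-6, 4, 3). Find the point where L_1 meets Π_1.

AB = (14, -12, -6), AC = (0, -2, -1); a normal to Π_1 is AB × AC = (0, 14, -28).
Using A: Π_1 has equation 14y - 28z = -28.
Substitute r = (-3, -12, 2) + t(2, 5, -1) into the plane: -224 + 98t = -28, so t = 2.
Intersection: (-3, -12, 2) + 2·(2, 5, -1) = (1, -2, 0).

(1, -2, 0)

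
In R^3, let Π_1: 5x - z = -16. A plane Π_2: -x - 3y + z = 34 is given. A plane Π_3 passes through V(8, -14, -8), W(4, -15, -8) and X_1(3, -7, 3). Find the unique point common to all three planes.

(-3, -10, 1)

VW = (-4, -1, 0), VX_1 = (-5, 7, 11); a normal to Π_3 is VW × VX_1 = (-11, 44, -33).
Using V: Π_3 has equation -11x + 44y - 33z = -440.
Solving the 3×3 linear system 5x - z = -16, -x - 3y + z = 34, -11x + 44y - 33z = -440 (e.g. by elimination or Cramer's rule, determinant = 352) gives (-3, -10, 1).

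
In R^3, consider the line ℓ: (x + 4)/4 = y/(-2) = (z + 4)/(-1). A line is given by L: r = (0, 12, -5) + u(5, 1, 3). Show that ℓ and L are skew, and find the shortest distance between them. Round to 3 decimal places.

10.539

ℓ has direction (4, -2, -1) through (-4, 0, -4).
Common perpendicular direction n = (4, -2, -1) × (5, 1, 3) = (-5, -17, 14).
With w = (0, 12, -5) − (-4, 0, -4) = (4, 12, -1), w · n = -238.
Since n ≠ 0 the lines are not parallel, and w · n = -238 ≠ 0 so they do not intersect; hence they are skew.
Distance = |w · n| / |n| = |-238| / √510 ≈ 10.539.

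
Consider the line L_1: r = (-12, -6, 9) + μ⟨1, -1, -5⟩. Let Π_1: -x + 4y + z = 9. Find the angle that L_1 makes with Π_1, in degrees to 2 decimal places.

sin θ = |n·v| / (|n||v|) = |-10| / (√18 · √27) = 0.45361.
θ ≈ 26.98°.

26.98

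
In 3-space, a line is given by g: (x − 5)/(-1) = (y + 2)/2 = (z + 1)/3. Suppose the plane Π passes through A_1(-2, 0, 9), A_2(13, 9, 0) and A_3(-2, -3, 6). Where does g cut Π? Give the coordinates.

(3, 2, 5)

g has direction (-1, 2, 3) through (5, -2, -1).
A_1A_2 = (15, 9, -9), A_1A_3 = (0, -3, -3); a normal to Π is A_1A_2 × A_1A_3 = (-54, 45, -45).
Using A_1: Π has equation -54x + 45y - 45z = -297.
Substitute r = (5, -2, -1) + t(-1, 2, 3) into the plane: -315 + 9t = -297, so t = 2.
Intersection: (5, -2, -1) + 2·(-1, 2, 3) = (3, 2, 5).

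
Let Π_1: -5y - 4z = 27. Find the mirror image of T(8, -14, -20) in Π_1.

λ = (n·T − d)/|n|² = (150 − 27)/41 = 3.
Reflection = T − 2λn = (8, -14, -20) − 6·(0, -5, -4) = (8, 16, 4).

(8, 16, 4)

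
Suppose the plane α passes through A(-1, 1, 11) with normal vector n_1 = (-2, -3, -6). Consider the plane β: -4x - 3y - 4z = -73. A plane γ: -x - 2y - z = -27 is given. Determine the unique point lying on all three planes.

α: n_1·r = n_1·A gives -2x - 3y - 6z = -67.
Solving the 3×3 linear system -2x - 3y - 6z = -67, -4x - 3y - 4z = -73, -x - 2y - z = -27 (e.g. by elimination or Cramer's rule, determinant = -20) gives (8, 7, 5).

(8, 7, 5)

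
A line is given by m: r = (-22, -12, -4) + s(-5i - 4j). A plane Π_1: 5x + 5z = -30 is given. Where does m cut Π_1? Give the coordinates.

Substitute r = (-22, -12, -4) + t(-5, -4, 0) into the plane: -130 + (-25)t = -30, so t = -4.
Intersection: (-22, -12, -4) + (-4)·(-5, -4, 0) = (-2, 4, -4).

(-2, 4, -4)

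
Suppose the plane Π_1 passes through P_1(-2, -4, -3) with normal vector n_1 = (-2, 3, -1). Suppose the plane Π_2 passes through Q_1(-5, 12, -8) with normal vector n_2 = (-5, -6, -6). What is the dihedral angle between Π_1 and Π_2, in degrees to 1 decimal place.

86.9

Π_1: n_1·r = n_1·P_1 gives -2x + 3y - z = -5.
Π_2: n_2·r = n_2·Q_1 gives -5x - 6y - 6z = 1.
cos θ = |n₁·n₂| / (|n₁||n₂|) = |-2| / (√14 · √97).
θ = arccos(0.05427) ≈ 86.9°.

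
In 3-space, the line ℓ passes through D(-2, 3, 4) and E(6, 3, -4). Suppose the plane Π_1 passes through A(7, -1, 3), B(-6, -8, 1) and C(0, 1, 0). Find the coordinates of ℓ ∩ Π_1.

(2, 3, 0)

A direction vector for ℓ is E − D = (8, 0, -8).
AB = (-13, -7, -2), AC = (-7, 2, -3); a normal to Π_1 is AB × AC = (25, -25, -75).
Using A: Π_1 has equation 25x - 25y - 75z = -25.
Substitute r = (-2, 3, 4) + t(8, 0, -8) into the plane: -425 + 800t = -25, so t = 1/2.
Intersection: (-2, 3, 4) + (1/2)·(8, 0, -8) = (2, 3, 0).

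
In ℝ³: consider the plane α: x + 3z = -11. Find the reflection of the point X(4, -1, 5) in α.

(-2, -1, -13)

λ = (n·X − d)/|n|² = (19 − (-11))/10 = 3.
Reflection = X − 2λn = (4, -1, 5) − 6·(1, 0, 3) = (-2, -1, -13).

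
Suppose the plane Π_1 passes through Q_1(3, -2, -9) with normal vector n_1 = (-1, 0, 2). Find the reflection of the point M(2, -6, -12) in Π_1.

Π_1: n_1·r = n_1·Q_1 gives -x + 2z = -21.
λ = (n·M − d)/|n|² = (-26 − (-21))/5 = -1.
Reflection = M − 2λn = (2, -6, -12) − (-2)·(-1, 0, 2) = (0, -6, -8).

(0, -6, -8)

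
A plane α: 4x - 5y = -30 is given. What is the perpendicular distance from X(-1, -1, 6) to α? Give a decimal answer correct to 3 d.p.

4.841

n·X − d = (4)·(-1) + (-5)·(-1) + (0)·(6) − (-30) = 31; |n| = √41.
Distance = |31| / √41 = 31/√41 ≈ 4.841.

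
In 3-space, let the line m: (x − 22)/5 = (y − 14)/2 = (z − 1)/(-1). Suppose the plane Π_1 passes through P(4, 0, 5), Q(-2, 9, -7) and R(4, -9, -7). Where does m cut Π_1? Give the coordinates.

m has direction (5, 2, -1) through (22, 14, 1).
PQ = (-6, 9, -12), PR = (0, -9, -12); a normal to Π_1 is PQ × PR = (-216, -72, 54).
Using P: Π_1 has equation -216x - 72y + 54z = -594.
Substitute r = (22, 14, 1) + t(5, 2, -1) into the plane: -5706 + (-1278)t = -594, so t = -4.
Intersection: (22, 14, 1) + (-4)·(5, 2, -1) = (2, 6, 5).

(2, 6, 5)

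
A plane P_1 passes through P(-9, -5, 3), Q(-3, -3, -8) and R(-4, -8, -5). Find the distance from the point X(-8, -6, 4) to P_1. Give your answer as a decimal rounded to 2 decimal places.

PQ = (6, 2, -11), PR = (5, -3, -8); a normal to P_1 is PQ × PR = (-49, -7, -28).
Using P: P_1 has equation -49x - 7y - 28z = 392.
n·X − d = (-49)·(-8) + (-7)·(-6) + (-28)·(4) − 392 = -70; |n| = √3234.
Distance = |-70| / √3234 = 70/√3234 ≈ 1.23.

1.23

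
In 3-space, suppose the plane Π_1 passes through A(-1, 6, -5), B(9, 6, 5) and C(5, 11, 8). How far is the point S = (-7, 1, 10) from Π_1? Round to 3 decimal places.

14.071

AB = (10, 0, 10), AC = (6, 5, 13); a normal to Π_1 is AB × AC = (-50, -70, 50).
Using A: Π_1 has equation -50x - 70y + 50z = -620.
n·S − d = (-50)·(-7) + (-70)·(1) + (50)·(10) − (-620) = 1400; |n| = √9900.
Distance = |1400| / √9900 = 1400/√9900 ≈ 14.071.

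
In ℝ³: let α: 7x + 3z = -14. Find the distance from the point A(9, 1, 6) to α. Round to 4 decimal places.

n·A − d = (7)·(9) + (0)·(1) + (3)·(6) − (-14) = 95; |n| = √58.
Distance = |95| / √58 = 95/√58 ≈ 12.4741.

12.4741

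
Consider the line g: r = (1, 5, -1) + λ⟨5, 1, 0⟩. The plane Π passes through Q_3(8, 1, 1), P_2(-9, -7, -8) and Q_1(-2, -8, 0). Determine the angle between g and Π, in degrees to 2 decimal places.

26.93

Q_3P_2 = (-17, -8, -9), Q_3Q_1 = (-10, -9, -1); a normal to Π is Q_3P_2 × Q_3Q_1 = (-73, 73, 73).
Using Q_3: Π has equation -73x + 73y + 73z = -438.
sin θ = |n·v| / (|n||v|) = |-292| / (√15987 · √26) = 0.45291.
θ ≈ 26.93°.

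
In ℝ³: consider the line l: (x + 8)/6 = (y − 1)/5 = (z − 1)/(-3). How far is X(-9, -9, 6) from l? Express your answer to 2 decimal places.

7.35

l has direction (6, 5, -3) through (-8, 1, 1).
Taking (-8, 1, 1) on l with direction v = (6, 5, -3): w = X − (-8, 1, 1) = (-1, -10, 5), and w × v = (5, 27, 55).
Distance = |w × v| / |v| = √3779 / √70 ≈ 7.35.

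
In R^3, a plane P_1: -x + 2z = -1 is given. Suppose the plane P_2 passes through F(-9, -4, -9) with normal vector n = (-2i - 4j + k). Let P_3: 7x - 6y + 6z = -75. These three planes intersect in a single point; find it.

P_2: n·r = n·F gives -2x - 4y + z = 25.
Solving the 3×3 linear system -x + 2z = -1, -2x - 4y + z = 25, 7x - 6y + 6z = -75 (e.g. by elimination or Cramer's rule, determinant = 98) gives (-9, -3, -5).

(-9, -3, -5)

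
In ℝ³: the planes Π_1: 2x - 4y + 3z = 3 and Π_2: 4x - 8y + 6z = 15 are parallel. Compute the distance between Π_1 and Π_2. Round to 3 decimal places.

0.836

Rescale Π_2 by 1/2: 2x - 4y + 3z = 15/2. Then distance = |3 − (15/2)| / √29 ≈ 0.836.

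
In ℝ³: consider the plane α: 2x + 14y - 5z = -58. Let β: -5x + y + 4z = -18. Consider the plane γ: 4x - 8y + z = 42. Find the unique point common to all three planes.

(1, -5, -2)

Solving the 3×3 linear system 2x + 14y - 5z = -58, -5x + y + 4z = -18, 4x - 8y + z = 42 (e.g. by elimination or Cramer's rule, determinant = 180) gives (1, -5, -2).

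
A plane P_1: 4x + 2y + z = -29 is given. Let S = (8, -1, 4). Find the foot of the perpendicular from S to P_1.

Foot = S − λn with λ = (n·S − d)/|n|² = (34 − (-29))/21 = 3.
Foot = (8, -1, 4) − 3·(4, 2, 1) = (-4, -7, 1).

(-4, -7, 1)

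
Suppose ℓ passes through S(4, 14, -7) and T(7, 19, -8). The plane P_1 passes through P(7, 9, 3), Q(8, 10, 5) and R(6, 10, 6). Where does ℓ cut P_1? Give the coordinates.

(-2, 4, -5)

A direction vector for ℓ is T − S = (3, 5, -1).
PQ = (1, 1, 2), PR = (-1, 1, 3); a normal to P_1 is PQ × PR = (1, -5, 2).
Using P: P_1 has equation x - 5y + 2z = -32.
Substitute r = (4, 14, -7) + t(3, 5, -1) into the plane: -80 + (-24)t = -32, so t = -2.
Intersection: (4, 14, -7) + (-2)·(3, 5, -1) = (-2, 4, -5).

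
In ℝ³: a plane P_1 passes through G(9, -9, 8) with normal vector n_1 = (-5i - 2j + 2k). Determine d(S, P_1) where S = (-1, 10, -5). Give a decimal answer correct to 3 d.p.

2.437

P_1: n_1·r = n_1·G gives -5x - 2y + 2z = -11.
n·S − d = (-5)·(-1) + (-2)·(10) + (2)·(-5) − (-11) = -14; |n| = √33.
Distance = |-14| / √33 = 14/√33 ≈ 2.437.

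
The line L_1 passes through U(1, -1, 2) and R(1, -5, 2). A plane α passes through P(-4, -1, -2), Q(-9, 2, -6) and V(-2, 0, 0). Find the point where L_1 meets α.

(1, -4, 2)

A direction vector for L_1 is R − U = (0, -4, 0).
PQ = (-5, 3, -4), PV = (2, 1, 2); a normal to α is PQ × PV = (10, 2, -11).
Using P: α has equation 10x + 2y - 11z = -20.
Substitute r = (1, -1, 2) + t(0, -4, 0) into the plane: -14 + (-8)t = -20, so t = 3/4.
Intersection: (1, -1, 2) + (3/4)·(0, -4, 0) = (1, -4, 2).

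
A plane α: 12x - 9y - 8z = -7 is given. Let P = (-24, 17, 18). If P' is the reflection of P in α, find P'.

(24, -19, -14)

λ = (n·P − d)/|n|² = (-585 − (-7))/289 = -2.
Reflection = P − 2λn = (-24, 17, 18) − (-4)·(12, -9, -8) = (24, -19, -14).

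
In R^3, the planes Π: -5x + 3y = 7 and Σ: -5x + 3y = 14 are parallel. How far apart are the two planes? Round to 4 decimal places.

Same normal n = (-5, 3, 0) with |n| = √34; distance = |7 − 14| / |n| = 7/√34 ≈ 1.2005.

1.2005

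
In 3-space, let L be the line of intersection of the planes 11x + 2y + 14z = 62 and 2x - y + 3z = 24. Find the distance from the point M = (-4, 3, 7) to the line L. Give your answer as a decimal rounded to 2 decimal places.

Direction of L: (11, 2, 14) × (2, -1, 3) = (20, -5, -15).
A point on L: solving the two plane equations with x = -6 gives (-6, -6, 10).
Taking (-6, -6, 10) on L with direction v = (20, -5, -15): w = M − (-6, -6, 10) = (2, 9, -3), and w × v = (-150, -30, -190).
Distance = |w × v| / |v| = √59500 / √650 ≈ 9.57.

9.57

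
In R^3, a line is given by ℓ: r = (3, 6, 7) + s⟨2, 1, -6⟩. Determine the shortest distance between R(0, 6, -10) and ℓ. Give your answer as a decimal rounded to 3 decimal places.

Taking (3, 6, 7) on ℓ with direction v = (2, 1, -6): w = R − (3, 6, 7) = (-3, 0, -17), and w × v = (17, -52, -3).
Distance = |w × v| / |v| = √3002 / √41 ≈ 8.557.

8.557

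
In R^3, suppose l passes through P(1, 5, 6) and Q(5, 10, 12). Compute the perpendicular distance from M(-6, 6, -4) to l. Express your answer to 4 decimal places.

7.7803

A direction vector for l is Q − P = (4, 5, 6).
Taking (1, 5, 6) on l with direction v = (4, 5, 6): w = M − (1, 5, 6) = (-7, 1, -10), and w × v = (56, 2, -39).
Distance = |w × v| / |v| = √4661 / √77 ≈ 7.7803.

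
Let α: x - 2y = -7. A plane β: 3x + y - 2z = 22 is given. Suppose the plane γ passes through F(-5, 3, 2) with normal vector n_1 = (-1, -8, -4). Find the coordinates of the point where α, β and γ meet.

(3, 5, -4)

γ: n_1·r = n_1·F gives -x - 8y - 4z = -27.
Solving the 3×3 linear system x - 2y = -7, 3x + y - 2z = 22, -x - 8y - 4z = -27 (e.g. by elimination or Cramer's rule, determinant = -48) gives (3, 5, -4).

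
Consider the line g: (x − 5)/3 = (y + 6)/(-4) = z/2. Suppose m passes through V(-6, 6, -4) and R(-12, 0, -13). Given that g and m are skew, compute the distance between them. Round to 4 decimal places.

g has direction (3, -4, 2) through (5, -6, 0).
A direction vector for m is R − V = (-6, -6, -9).
Common perpendicular direction n = (3, -4, 2) × (-6, -6, -9) = (48, 15, -42).
With w = (-6, 6, -4) − (5, -6, 0) = (-11, 12, -4), w · n = -180.
Distance = |w · n| / |n| = |-180| / √4293 ≈ 2.7472.

2.7472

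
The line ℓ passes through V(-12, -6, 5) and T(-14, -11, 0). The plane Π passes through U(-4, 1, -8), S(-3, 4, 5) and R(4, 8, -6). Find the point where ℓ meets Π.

(-10, -1, 10)

A direction vector for ℓ is T − V = (-2, -5, -5).
US = (1, 3, 13), UR = (8, 7, 2); a normal to Π is US × UR = (-85, 102, -17).
Using U: Π has equation -85x + 102y - 17z = 578.
Substitute r = (-12, -6, 5) + t(-2, -5, -5) into the plane: 323 + (-255)t = 578, so t = -1.
Intersection: (-12, -6, 5) + (-1)·(-2, -5, -5) = (-10, -1, 10).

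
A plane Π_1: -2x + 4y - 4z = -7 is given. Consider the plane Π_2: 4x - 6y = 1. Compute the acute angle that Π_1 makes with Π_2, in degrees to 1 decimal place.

42.3

cos θ = |n₁·n₂| / (|n₁||n₂|) = |-32| / (√36 · √52).
θ = arccos(0.73960) ≈ 42.3°.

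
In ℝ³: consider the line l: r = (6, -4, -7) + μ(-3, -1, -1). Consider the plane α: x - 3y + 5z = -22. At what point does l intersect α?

(3, -5, -8)

Substitute r = (6, -4, -7) + t(-3, -1, -1) into the plane: -17 + (-5)t = -22, so t = 1.
Intersection: (6, -4, -7) + 1·(-3, -1, -1) = (3, -5, -8).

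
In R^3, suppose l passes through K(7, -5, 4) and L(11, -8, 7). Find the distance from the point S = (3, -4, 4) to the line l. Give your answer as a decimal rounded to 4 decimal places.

2.5263

A direction vector for l is L − K = (4, -3, 3).
Taking (7, -5, 4) on l with direction v = (4, -3, 3): w = S − (7, -5, 4) = (-4, 1, 0), and w × v = (3, 12, 8).
Distance = |w × v| / |v| = √217 / √34 ≈ 2.5263.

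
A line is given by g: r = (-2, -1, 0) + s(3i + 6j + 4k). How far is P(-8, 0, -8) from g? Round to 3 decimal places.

8.322

Taking (-2, -1, 0) on g with direction v = (3, 6, 4): w = P − (-2, -1, 0) = (-6, 1, -8), and w × v = (52, 0, -39).
Distance = |w × v| / |v| = √4225 / √61 ≈ 8.322.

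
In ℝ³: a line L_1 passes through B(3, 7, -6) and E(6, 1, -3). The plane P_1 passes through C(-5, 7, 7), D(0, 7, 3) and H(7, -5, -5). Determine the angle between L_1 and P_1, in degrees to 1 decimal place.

43.9

A direction vector for L_1 is E − B = (3, -6, 3).
CD = (5, 0, -4), CH = (12, -12, -12); a normal to P_1 is CD × CH = (-48, 12, -60).
Using C: P_1 has equation -48x + 12y - 60z = -96.
sin θ = |n·v| / (|n||v|) = |-396| / (√6048 · √54) = 0.69293.
θ ≈ 43.9°.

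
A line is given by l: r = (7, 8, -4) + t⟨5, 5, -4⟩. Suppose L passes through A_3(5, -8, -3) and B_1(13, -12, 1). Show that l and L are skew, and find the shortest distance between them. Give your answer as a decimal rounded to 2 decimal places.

9.61

A direction vector for L is B_1 − A_3 = (8, -4, 4).
Common perpendicular direction n = (5, 5, -4) × (8, -4, 4) = (4, -52, -60).
With w = (5, -8, -3) − (7, 8, -4) = (-2, -16, 1), w · n = 764.
Since n ≠ 0 the lines are not parallel, and w · n = 764 ≠ 0 so they do not intersect; hence they are skew.
Distance = |w · n| / |n| = |764| / √6320 ≈ 9.61.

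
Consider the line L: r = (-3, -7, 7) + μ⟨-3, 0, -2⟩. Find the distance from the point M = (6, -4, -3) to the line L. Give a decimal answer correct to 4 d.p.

13.6466

Taking (-3, -7, 7) on L with direction v = (-3, 0, -2): w = M − (-3, -7, 7) = (9, 3, -10), and w × v = (-6, 48, 9).
Distance = |w × v| / |v| = √2421 / √13 ≈ 13.6466.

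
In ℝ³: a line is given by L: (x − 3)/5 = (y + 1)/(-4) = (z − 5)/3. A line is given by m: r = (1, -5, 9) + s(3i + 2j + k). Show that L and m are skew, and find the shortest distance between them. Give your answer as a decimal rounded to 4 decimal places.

L has direction (5, -4, 3) through (3, -1, 5).
Common perpendicular direction n = (5, -4, 3) × (3, 2, 1) = (-10, 4, 22).
With w = (1, -5, 9) − (3, -1, 5) = (-2, -4, 4), w · n = 92.
Since n ≠ 0 the lines are not parallel, and w · n = 92 ≠ 0 so they do not intersect; hence they are skew.
Distance = |w · n| / |n| = |92| / √600 ≈ 3.7559.

3.7559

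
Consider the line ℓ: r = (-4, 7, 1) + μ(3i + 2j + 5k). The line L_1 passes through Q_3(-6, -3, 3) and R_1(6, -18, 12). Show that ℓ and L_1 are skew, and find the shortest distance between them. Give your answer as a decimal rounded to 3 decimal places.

A direction vector for L_1 is R_1 − Q_3 = (12, -15, 9).
Common perpendicular direction n = (3, 2, 5) × (12, -15, 9) = (93, 33, -69).
With w = (-6, -3, 3) − (-4, 7, 1) = (-2, -10, 2), w · n = -654.
Since n ≠ 0 the lines are not parallel, and w · n = -654 ≠ 0 so they do not intersect; hence they are skew.
Distance = |w · n| / |n| = |-654| / √14499 ≈ 5.431.

5.431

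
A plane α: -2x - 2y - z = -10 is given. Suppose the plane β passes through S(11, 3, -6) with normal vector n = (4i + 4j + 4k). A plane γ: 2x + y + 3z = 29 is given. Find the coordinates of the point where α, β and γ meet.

β: n·r = n·S gives 4x + 4y + 4z = 32.
Solving the 3×3 linear system -2x - 2y - z = -10, 4x + 4y + 4z = 32, 2x + y + 3z = 29 (e.g. by elimination or Cramer's rule, determinant = -4) gives (9, -7, 6).

(9, -7, 6)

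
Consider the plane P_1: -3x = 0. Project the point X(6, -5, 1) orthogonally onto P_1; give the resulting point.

Foot = X − λn with λ = (n·X − d)/|n|² = (-18 − 0)/9 = -2.
Foot = (6, -5, 1) − (-2)·(-3, 0, 0) = (0, -5, 1).

(0, -5, 1)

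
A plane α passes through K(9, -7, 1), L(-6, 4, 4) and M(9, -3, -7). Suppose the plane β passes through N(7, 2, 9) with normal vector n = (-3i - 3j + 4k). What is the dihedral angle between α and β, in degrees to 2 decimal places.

KL = (-15, 11, 3), KM = (0, 4, -8); a normal to α is KL × KM = (-100, -120, -60).
Using K: α has equation -100x - 120y - 60z = -120.
β: n·r = n·N gives -3x - 3y + 4z = 9.
cos θ = |n₁·n₂| / (|n₁||n₂|) = |420| / (√28000 · √34).
θ = arccos(0.43046) ≈ 64.50°.

64.50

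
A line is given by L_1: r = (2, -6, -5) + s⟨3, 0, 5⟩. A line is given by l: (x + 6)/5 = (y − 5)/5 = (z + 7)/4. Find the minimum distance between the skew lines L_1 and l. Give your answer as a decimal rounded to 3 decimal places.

l has direction (5, 5, 4) through (-6, 5, -7).
Common perpendicular direction n = (3, 0, 5) × (5, 5, 4) = (-25, 13, 15).
With w = (-6, 5, -7) − (2, -6, -5) = (-8, 11, -2), w · n = 313.
Distance = |w · n| / |n| = |313| / √1019 ≈ 9.805.

9.805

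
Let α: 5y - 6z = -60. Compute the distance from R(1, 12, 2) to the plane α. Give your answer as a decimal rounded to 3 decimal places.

13.828

n·R − d = (0)·(1) + (5)·(12) + (-6)·(2) − (-60) = 108; |n| = √61.
Distance = |108| / √61 = 108/√61 ≈ 13.828.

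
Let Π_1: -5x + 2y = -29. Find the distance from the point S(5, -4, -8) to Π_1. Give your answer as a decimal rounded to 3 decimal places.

n·S − d = (-5)·(5) + (2)·(-4) + (0)·(-8) − (-29) = -4; |n| = √29.
Distance = |-4| / √29 = 4/√29 ≈ 0.743.

0.743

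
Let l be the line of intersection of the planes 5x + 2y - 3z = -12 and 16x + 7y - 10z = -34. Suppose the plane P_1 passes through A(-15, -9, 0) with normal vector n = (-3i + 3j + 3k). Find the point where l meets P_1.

Direction of l: (5, 2, -3) × (16, 7, -10) = (1, 2, 3).
A point on l: solving the two plane equations with x = -8 gives (-8, 2, -8).
P_1: n·r = n·A gives -3x + 3y + 3z = 18.
Substitute r = (-8, 2, -8) + t(1, 2, 3) into the plane: 6 + 12t = 18, so t = 1.
Intersection: (-8, 2, -8) + 1·(1, 2, 3) = (-7, 4, -5).

(-7, 4, -5)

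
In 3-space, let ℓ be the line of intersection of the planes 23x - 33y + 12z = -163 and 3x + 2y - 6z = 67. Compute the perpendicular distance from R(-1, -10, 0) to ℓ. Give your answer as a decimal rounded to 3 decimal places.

15.365

Direction of ℓ: (23, -33, 12) × (3, 2, -6) = (174, 174, 145).
A point on ℓ: solving the two plane equations with x = 7 gives (7, 8, -5).
Taking (7, 8, -5) on ℓ with direction v = (174, 174, 145): w = R − (7, 8, -5) = (-8, -18, 5), and w × v = (-3480, 2030, 1740).
Distance = |w × v| / |v| = √19258900 / √81577 ≈ 15.365.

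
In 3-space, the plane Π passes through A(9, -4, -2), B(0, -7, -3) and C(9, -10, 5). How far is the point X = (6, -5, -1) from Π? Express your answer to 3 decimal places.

AB = (-9, -3, -1), AC = (0, -6, 7); a normal to Π is AB × AC = (-27, 63, 54).
Using A: Π has equation -27x + 63y + 54z = -603.
n·X − d = (-27)·(6) + (63)·(-5) + (54)·(-1) − (-603) = 72; |n| = √7614.
Distance = |72| / √7614 = 72/√7614 ≈ 0.825.

0.825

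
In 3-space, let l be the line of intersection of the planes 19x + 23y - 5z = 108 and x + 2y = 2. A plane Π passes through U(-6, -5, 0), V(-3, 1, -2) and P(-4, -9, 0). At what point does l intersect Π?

(8, -3, -5)

Direction of l: (19, 23, -5) × (1, 2, 0) = (10, -5, 15).
A point on l: solving the two plane equations with x = 2 gives (2, 0, -14).
UV = (3, 6, -2), UP = (2, -4, 0); a normal to Π is UV × UP = (-8, -4, -24).
Using U: Π has equation -8x - 4y - 24z = 68.
Substitute r = (2, 0, -14) + t(10, -5, 15) into the plane: 320 + (-420)t = 68, so t = 3/5.
Intersection: (2, 0, -14) + (3/5)·(10, -5, 15) = (8, -3, -5).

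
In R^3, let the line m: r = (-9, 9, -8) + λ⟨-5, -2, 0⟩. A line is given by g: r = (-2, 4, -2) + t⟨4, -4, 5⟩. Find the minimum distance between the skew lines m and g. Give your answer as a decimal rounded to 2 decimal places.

0.70

Common perpendicular direction n = (-5, -2, 0) × (4, -4, 5) = (-10, 25, 28).
With w = (-2, 4, -2) − (-9, 9, -8) = (7, -5, 6), w · n = -27.
Distance = |w · n| / |n| = |-27| / √1509 ≈ 0.70.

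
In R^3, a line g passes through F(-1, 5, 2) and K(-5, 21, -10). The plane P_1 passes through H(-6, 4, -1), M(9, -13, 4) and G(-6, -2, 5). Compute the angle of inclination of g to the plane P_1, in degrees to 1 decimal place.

A direction vector for g is K − F = (-4, 16, -12).
HM = (15, -17, 5), HG = (0, -6, 6); a normal to P_1 is HM × HG = (-72, -90, -90).
Using H: P_1 has equation -72x - 90y - 90z = 162.
sin θ = |n·v| / (|n||v|) = |-72| / (√21384 · √416) = 0.02414.
θ ≈ 1.4°.

1.4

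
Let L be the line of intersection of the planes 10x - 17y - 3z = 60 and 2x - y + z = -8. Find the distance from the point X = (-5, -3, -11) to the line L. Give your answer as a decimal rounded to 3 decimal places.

4.609

Direction of L: (10, -17, -3) × (2, -1, 1) = (-20, -16, 24).
A point on L: solving the two plane equations with x = -9 gives (-9, -9, 1).
Taking (-9, -9, 1) on L with direction v = (-20, -16, 24): w = X − (-9, -9, 1) = (4, 6, -12), and w × v = (-48, 144, 56).
Distance = |w × v| / |v| = √26176 / √1232 ≈ 4.609.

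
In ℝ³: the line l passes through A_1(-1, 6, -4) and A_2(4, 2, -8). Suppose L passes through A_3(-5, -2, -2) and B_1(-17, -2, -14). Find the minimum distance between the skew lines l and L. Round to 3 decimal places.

A direction vector for l is A_2 − A_1 = (5, -4, -4).
A direction vector for L is B_1 − A_3 = (-12, 0, -12).
Common perpendicular direction n = (5, -4, -4) × (-12, 0, -12) = (48, 108, -48).
With w = (-5, -2, -2) − (-1, 6, -4) = (-4, -8, 2), w · n = -1152.
Distance = |w · n| / |n| = |-1152| / √16272 ≈ 9.031.

9.031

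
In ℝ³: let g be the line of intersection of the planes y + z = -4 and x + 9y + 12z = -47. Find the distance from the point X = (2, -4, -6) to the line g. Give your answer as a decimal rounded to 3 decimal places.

Direction of g: (0, 1, 1) × (1, 9, 12) = (3, 1, -1).
A point on g: solving the two plane equations with x = 1 gives (1, 0, -4).
Taking (1, 0, -4) on g with direction v = (3, 1, -1): w = X − (1, 0, -4) = (1, -4, -2), and w × v = (6, -5, 13).
Distance = |w × v| / |v| = √230 / √11 ≈ 4.573.

4.573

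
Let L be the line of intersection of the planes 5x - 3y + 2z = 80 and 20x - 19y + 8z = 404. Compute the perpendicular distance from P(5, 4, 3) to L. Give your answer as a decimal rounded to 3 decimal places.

16.181

Direction of L: (5, -3, 2) × (20, -19, 8) = (14, 0, -35).
A point on L: solving the two plane equations with x = 10 gives (10, -12, -3).
Taking (10, -12, -3) on L with direction v = (14, 0, -35): w = P − (10, -12, -3) = (-5, 16, 6), and w × v = (-560, -91, -224).
Distance = |w × v| / |v| = √372057 / √1421 ≈ 16.181.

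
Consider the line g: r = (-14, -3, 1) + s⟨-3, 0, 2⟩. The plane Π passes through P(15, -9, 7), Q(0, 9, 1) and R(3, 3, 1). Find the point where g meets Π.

PQ = (-15, 18, -6), PR = (-12, 12, -6); a normal to Π is PQ × PR = (-36, -18, 36).
Using P: Π has equation -36x - 18y + 36z = -126.
Substitute r = (-14, -3, 1) + t(-3, 0, 2) into the plane: 594 + 180t = -126, so t = -4.
Intersection: (-14, -3, 1) + (-4)·(-3, 0, 2) = (-2, -3, -7).

(-2, -3, -7)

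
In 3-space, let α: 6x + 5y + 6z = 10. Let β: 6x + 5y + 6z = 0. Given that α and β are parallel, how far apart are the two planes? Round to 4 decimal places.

Same normal n = (6, 5, 6) with |n| = √97; distance = |10 − 0| / |n| = 10/√97 ≈ 1.0153.

1.0153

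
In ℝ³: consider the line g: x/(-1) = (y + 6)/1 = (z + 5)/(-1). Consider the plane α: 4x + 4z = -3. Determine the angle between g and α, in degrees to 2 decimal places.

g has direction (-1, 1, -1) through (0, -6, -5).
sin θ = |n·v| / (|n||v|) = |-8| / (√32 · √3) = 0.81650.
θ ≈ 54.74°.

54.74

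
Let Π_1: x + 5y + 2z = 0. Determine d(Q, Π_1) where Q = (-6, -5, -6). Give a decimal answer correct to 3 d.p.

n·Q − d = (1)·(-6) + (5)·(-5) + (2)·(-6) − 0 = -43; |n| = √30.
Distance = |-43| / √30 = 43/√30 ≈ 7.851.

7.851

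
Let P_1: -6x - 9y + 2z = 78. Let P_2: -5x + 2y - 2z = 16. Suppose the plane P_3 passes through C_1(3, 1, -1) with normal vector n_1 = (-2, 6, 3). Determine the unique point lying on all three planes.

(-6, -4, 3)

P_3: n_1·r = n_1·C_1 gives -2x + 6y + 3z = -3.
Solving the 3×3 linear system -6x - 9y + 2z = 78, -5x + 2y - 2z = 16, -2x + 6y + 3z = -3 (e.g. by elimination or Cramer's rule, determinant = -331) gives (-6, -4, 3).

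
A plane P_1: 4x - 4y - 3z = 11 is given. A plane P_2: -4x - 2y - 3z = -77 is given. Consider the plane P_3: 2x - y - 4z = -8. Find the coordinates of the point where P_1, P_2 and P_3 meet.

Solving the 3×3 linear system 4x - 4y - 3z = 11, -4x - 2y - 3z = -77, 2x - y - 4z = -8 (e.g. by elimination or Cramer's rule, determinant = 84) gives (12, 4, 7).

(12, 4, 7)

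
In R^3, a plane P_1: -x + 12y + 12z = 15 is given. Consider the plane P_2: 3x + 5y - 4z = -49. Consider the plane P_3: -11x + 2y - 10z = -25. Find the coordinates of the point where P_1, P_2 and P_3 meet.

(-3, -4, 5)

Solving the 3×3 linear system -x + 12y + 12z = 15, 3x + 5y - 4z = -49, -11x + 2y - 10z = -25 (e.g. by elimination or Cramer's rule, determinant = 1662) gives (-3, -4, 5).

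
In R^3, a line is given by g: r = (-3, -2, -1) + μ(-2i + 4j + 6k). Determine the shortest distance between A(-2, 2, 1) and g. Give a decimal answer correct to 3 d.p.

Taking (-3, -2, -1) on g with direction v = (-2, 4, 6): w = A − (-3, -2, -1) = (1, 4, 2), and w × v = (16, -10, 12).
Distance = |w × v| / |v| = √500 / √56 ≈ 2.988.

2.988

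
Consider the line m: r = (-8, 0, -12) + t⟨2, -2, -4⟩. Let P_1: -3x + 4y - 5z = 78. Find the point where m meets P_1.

Substitute r = (-8, 0, -12) + t(2, -2, -4) into the plane: 84 + 6t = 78, so t = -1.
Intersection: (-8, 0, -12) + (-1)·(2, -2, -4) = (-10, 2, -8).

(-10, 2, -8)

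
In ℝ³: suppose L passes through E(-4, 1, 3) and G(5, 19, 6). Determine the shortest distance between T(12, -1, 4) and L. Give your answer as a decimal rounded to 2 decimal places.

15.21

A direction vector for L is G − E = (9, 18, 3).
Taking (-4, 1, 3) on L with direction v = (9, 18, 3): w = T − (-4, 1, 3) = (16, -2, 1), and w × v = (-24, -39, 306).
Distance = |w × v| / |v| = √95733 / √414 ≈ 15.21.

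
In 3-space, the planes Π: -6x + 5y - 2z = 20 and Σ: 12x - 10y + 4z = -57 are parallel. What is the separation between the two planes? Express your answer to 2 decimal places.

Rescale Σ by 1/(-2): -6x + 5y - 2z = 57/2. Then distance = |20 − (57/2)| / √65 ≈ 1.05.

1.05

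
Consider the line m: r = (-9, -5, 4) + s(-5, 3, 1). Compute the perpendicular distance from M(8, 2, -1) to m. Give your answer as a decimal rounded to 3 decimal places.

Taking (-9, -5, 4) on m with direction v = (-5, 3, 1): w = M − (-9, -5, 4) = (17, 7, -5), and w × v = (22, 8, 86).
Distance = |w × v| / |v| = √7944 / √35 ≈ 15.066.

15.066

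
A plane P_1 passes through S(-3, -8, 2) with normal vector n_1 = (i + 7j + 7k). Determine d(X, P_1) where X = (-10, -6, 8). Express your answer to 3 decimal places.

4.925

P_1: n_1·r = n_1·S gives x + 7y + 7z = -45.
n·X − d = (1)·(-10) + (7)·(-6) + (7)·(8) − (-45) = 49; |n| = √99.
Distance = |49| / √99 = 49/√99 ≈ 4.925.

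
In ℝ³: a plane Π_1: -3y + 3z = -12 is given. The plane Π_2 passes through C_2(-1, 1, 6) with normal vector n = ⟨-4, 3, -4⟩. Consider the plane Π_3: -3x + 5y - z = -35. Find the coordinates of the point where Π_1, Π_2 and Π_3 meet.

Π_2: n·r = n·C_2 gives -4x + 3y - 4z = -17.
Solving the 3×3 linear system -3y + 3z = -12, -4x + 3y - 4z = -17, -3x + 5y - z = -35 (e.g. by elimination or Cramer's rule, determinant = -57) gives (9, -3, -7).

(9, -3, -7)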